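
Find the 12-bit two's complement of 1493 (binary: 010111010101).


Original: 010111010101
Step 1 - Invert all bits: 101000101010
Step 2 - Add 1: 101000101010 + 1
= 101000101011 (represents -1493)


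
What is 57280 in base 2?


Divide by 2 repeatedly:
57280 ÷ 2 = 28640 remainder 0
28640 ÷ 2 = 14320 remainder 0
14320 ÷ 2 = 7160 remainder 0
7160 ÷ 2 = 3580 remainder 0
3580 ÷ 2 = 1790 remainder 0
1790 ÷ 2 = 895 remainder 0
895 ÷ 2 = 447 remainder 1
447 ÷ 2 = 223 remainder 1
223 ÷ 2 = 111 remainder 1
111 ÷ 2 = 55 remainder 1
55 ÷ 2 = 27 remainder 1
27 ÷ 2 = 13 remainder 1
13 ÷ 2 = 6 remainder 1
6 ÷ 2 = 3 remainder 0
3 ÷ 2 = 1 remainder 1
1 ÷ 2 = 0 remainder 1
Reading remainders bottom-up:
= 1101111111000000


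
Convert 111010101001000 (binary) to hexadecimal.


Group into 4-bit nibbles: 0111010101001000
  0111 = 7
  0101 = 5
  0100 = 4
  1000 = 8
= 0x7548


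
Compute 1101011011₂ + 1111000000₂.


Align and add column by column (LSB to MSB, carry propagating):
  01101011011
+ 01111000000
  -----------
  col 0: 1 + 0 + 0 (carry in) = 1 → bit 1, carry out 0
  col 1: 1 + 0 + 0 (carry in) = 1 → bit 1, carry out 0
  col 2: 0 + 0 + 0 (carry in) = 0 → bit 0, carry out 0
  col 3: 1 + 0 + 0 (carry in) = 1 → bit 1, carry out 0
  col 4: 1 + 0 + 0 (carry in) = 1 → bit 1, carry out 0
  col 5: 0 + 0 + 0 (carry in) = 0 → bit 0, carry out 0
  col 6: 1 + 1 + 0 (carry in) = 2 → bit 0, carry out 1
  col 7: 0 + 1 + 1 (carry in) = 2 → bit 0, carry out 1
  col 8: 1 + 1 + 1 (carry in) = 3 → bit 1, carry out 1
  col 9: 1 + 1 + 1 (carry in) = 3 → bit 1, carry out 1
  col 10: 0 + 0 + 1 (carry in) = 1 → bit 1, carry out 0
Reading bits MSB→LSB: 11100011011
Strip leading zeros: 11100011011
= 11100011011


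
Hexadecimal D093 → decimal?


Positional values:
Position 0: 3 × 16^0 = 3 × 1 = 3
Position 1: 9 × 16^1 = 9 × 16 = 144
Position 2: 0 × 16^2 = 0 × 256 = 0
Position 3: D × 16^3 = 13 × 4096 = 53248
Sum = 3 + 144 + 0 + 53248
= 53395


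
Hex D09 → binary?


Each hex digit → 4 binary bits:
  D = 1101
  0 = 0000
  9 = 1001
Concatenate: 1101 0000 1001
= 110100001001


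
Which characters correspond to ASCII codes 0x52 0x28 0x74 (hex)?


Codes (hex): 0x52 0x28 0x74
Per-code ASCII lookup:
  0x52 = 82  (range 65-90: uppercase, 82 - 65 = 17) → 'R'
  0x28 = 40  (special character) → '('
  0x74 = 116  (range 97-122: lowercase, 116 - 97 = 19) → 't'
= 'R(t'


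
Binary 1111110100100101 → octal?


Group into 3-bit groups: 001111110100100101
  001 = 1
  111 = 7
  110 = 6
  100 = 4
  100 = 4
  101 = 5
= 0o176445


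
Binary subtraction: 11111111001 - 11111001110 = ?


Align and subtract column by column (LSB to MSB, borrowing when needed):
  11111111001
- 11111001110
  -----------
  col 0: (1 - 0 borrow-in) - 0 → 1 - 0 = 1, borrow out 0
  col 1: (0 - 0 borrow-in) - 1 → borrow from next column: (0+2) - 1 = 1, borrow out 1
  col 2: (0 - 1 borrow-in) - 1 → borrow from next column: (-1+2) - 1 = 0, borrow out 1
  col 3: (1 - 1 borrow-in) - 1 → borrow from next column: (0+2) - 1 = 1, borrow out 1
  col 4: (1 - 1 borrow-in) - 0 → 0 - 0 = 0, borrow out 0
  col 5: (1 - 0 borrow-in) - 0 → 1 - 0 = 1, borrow out 0
  col 6: (1 - 0 borrow-in) - 1 → 1 - 1 = 0, borrow out 0
  col 7: (1 - 0 borrow-in) - 1 → 1 - 1 = 0, borrow out 0
  col 8: (1 - 0 borrow-in) - 1 → 1 - 1 = 0, borrow out 0
  col 9: (1 - 0 borrow-in) - 1 → 1 - 1 = 0, borrow out 0
  col 10: (1 - 0 borrow-in) - 1 → 1 - 1 = 0, borrow out 0
Reading bits MSB→LSB: 00000101011
Strip leading zeros: 101011
= 101011


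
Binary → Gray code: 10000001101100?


Binary: 10000001101100
Gray code: G = B XOR (B >> 1)
B >> 1 = 01000000110110
10000001101100 XOR 01000000110110:
  1 XOR 0 = 1
  0 XOR 1 = 1
  0 XOR 0 = 0
  0 XOR 0 = 0
  0 XOR 0 = 0
  0 XOR 0 = 0
  0 XOR 0 = 0
  1 XOR 0 = 1
  1 XOR 1 = 0
  0 XOR 1 = 1
  1 XOR 0 = 1
  1 XOR 1 = 0
  0 XOR 1 = 1
  0 XOR 0 = 0
= 11000001011010


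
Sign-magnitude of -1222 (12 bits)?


Sign bit: 1 (negative)
Magnitude: 1222 = 10011000110
= 110011000110


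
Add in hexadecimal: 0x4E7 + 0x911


Align and add column by column (LSB to MSB, each column mod 16 with carry):
  04E7
+ 0911
  ----
  col 0: 7(7) + 1(1) + 0 (carry in) = 8 → 8(8), carry out 0
  col 1: E(14) + 1(1) + 0 (carry in) = 15 → F(15), carry out 0
  col 2: 4(4) + 9(9) + 0 (carry in) = 13 → D(13), carry out 0
  col 3: 0(0) + 0(0) + 0 (carry in) = 0 → 0(0), carry out 0
Reading digits MSB→LSB: 0DF8
Strip leading zeros: DF8
= 0xDF8


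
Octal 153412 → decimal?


Positional values:
Position 0: 2 × 8^0 = 2
Position 1: 1 × 8^1 = 8
Position 2: 4 × 8^2 = 256
Position 3: 3 × 8^3 = 1536
Position 4: 5 × 8^4 = 20480
Position 5: 1 × 8^5 = 32768
Sum = 2 + 8 + 256 + 1536 + 20480 + 32768
= 55050


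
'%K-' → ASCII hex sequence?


String: '%K-'  (3 characters)
Per-character ASCII lookup:
  '%': special character: '%' = 37 → 0x25
  'K': uppercase starts at 65: 'K' = 65 + 10 = 75 → 0x4B
  '-': special character: '-' = 45 → 0x2D
= 0x25 0x4B 0x2D


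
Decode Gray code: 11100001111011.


Gray code: 11100001111011
MSB stays the same: 1
Each subsequent bit = prev_binary XOR current_gray:
  B[1] = 1 XOR 1 = 0
  B[2] = 0 XOR 1 = 1
  B[3] = 1 XOR 0 = 1
  B[4] = 1 XOR 0 = 1
  B[5] = 1 XOR 0 = 1
  B[6] = 1 XOR 0 = 1
  B[7] = 1 XOR 1 = 0
  B[8] = 0 XOR 1 = 1
  B[9] = 1 XOR 1 = 0
  B[10] = 0 XOR 1 = 1
  B[11] = 1 XOR 0 = 1
  B[12] = 1 XOR 1 = 0
  B[13] = 0 XOR 1 = 1
= 10111110101101 (12205 decimal)


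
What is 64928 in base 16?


Divide by 16 repeatedly:
64928 ÷ 16 = 4058 remainder 0 (0)
4058 ÷ 16 = 253 remainder 10 (A)
253 ÷ 16 = 15 remainder 13 (D)
15 ÷ 16 = 0 remainder 15 (F)
Reading remainders bottom-up:
= 0xFDA0


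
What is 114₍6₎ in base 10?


Positional values (base 6):
  4 × 6^0 = 4 × 1 = 4
  1 × 6^1 = 1 × 6 = 6
  1 × 6^2 = 1 × 36 = 36
Sum = 4 + 6 + 36
= 46


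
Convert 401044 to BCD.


Each digit → 4-bit binary:
  4 → 0100
  0 → 0000
  1 → 0001
  0 → 0000
  4 → 0100
  4 → 0100
= 0100 0000 0001 0000 0100 0100


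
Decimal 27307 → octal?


Divide by 8 repeatedly:
27307 ÷ 8 = 3413 remainder 3
3413 ÷ 8 = 426 remainder 5
426 ÷ 8 = 53 remainder 2
53 ÷ 8 = 6 remainder 5
6 ÷ 8 = 0 remainder 6
Reading remainders bottom-up:
= 0o65253


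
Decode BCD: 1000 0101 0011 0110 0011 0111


Each 4-bit group → digit:
  1000 → 8
  0101 → 5
  0011 → 3
  0110 → 6
  0011 → 3
  0111 → 7
= 853637


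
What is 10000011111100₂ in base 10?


Positional values:
Bit 2: 1 × 2^2 = 4
Bit 3: 1 × 2^3 = 8
Bit 4: 1 × 2^4 = 16
Bit 5: 1 × 2^5 = 32
Bit 6: 1 × 2^6 = 64
Bit 7: 1 × 2^7 = 128
Bit 13: 1 × 2^13 = 8192
Sum = 4 + 8 + 16 + 32 + 64 + 128 + 8192
= 8444


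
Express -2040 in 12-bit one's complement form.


Original: 011111111000
Invert all bits:
  bit 0: 0 → 1
  bit 1: 1 → 0
  bit 2: 1 → 0
  bit 3: 1 → 0
  bit 4: 1 → 0
  bit 5: 1 → 0
  bit 6: 1 → 0
  bit 7: 1 → 0
  bit 8: 1 → 0
  bit 9: 0 → 1
  bit 10: 0 → 1
  bit 11: 0 → 1
= 100000000111


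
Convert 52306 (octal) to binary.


Each octal digit → 3 binary bits:
  5 = 101
  2 = 010
  3 = 011
  0 = 000
  6 = 110
Concatenate: 101 010 011 000 110
= 101010011000110


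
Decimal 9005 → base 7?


Divide by 7 repeatedly:
9005 ÷ 7 = 1286 remainder 3
1286 ÷ 7 = 183 remainder 5
183 ÷ 7 = 26 remainder 1
26 ÷ 7 = 3 remainder 5
3 ÷ 7 = 0 remainder 3
Reading remainders bottom-up:
= 35153


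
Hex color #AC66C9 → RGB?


Hex: #AC66C9
R = AC₁₆ = 172
G = 66₁₆ = 102
B = C9₁₆ = 201
= RGB(172, 102, 201)


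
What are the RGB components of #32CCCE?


Hex: #32CCCE
R = 32₁₆ = 50
G = CC₁₆ = 204
B = CE₁₆ = 206
= RGB(50, 204, 206)


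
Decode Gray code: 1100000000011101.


Gray code: 1100000000011101
MSB stays the same: 1
Each subsequent bit = prev_binary XOR current_gray:
  B[1] = 1 XOR 1 = 0
  B[2] = 0 XOR 0 = 0
  B[3] = 0 XOR 0 = 0
  B[4] = 0 XOR 0 = 0
  B[5] = 0 XOR 0 = 0
  B[6] = 0 XOR 0 = 0
  B[7] = 0 XOR 0 = 0
  B[8] = 0 XOR 0 = 0
  B[9] = 0 XOR 0 = 0
  B[10] = 0 XOR 0 = 0
  B[11] = 0 XOR 1 = 1
  B[12] = 1 XOR 1 = 0
  B[13] = 0 XOR 1 = 1
  B[14] = 1 XOR 0 = 1
  B[15] = 1 XOR 1 = 0
= 1000000000010110 (32790 decimal)


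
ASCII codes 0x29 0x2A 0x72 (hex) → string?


Codes (hex): 0x29 0x2A 0x72
Per-code ASCII lookup:
  0x29 = 41  (special character) → ')'
  0x2A = 42  (special character) → '*'
  0x72 = 114  (range 97-122: lowercase, 114 - 97 = 17) → 'r'
= ')*r'


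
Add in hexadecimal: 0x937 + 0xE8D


Align and add column by column (LSB to MSB, each column mod 16 with carry):
  0937
+ 0E8D
  ----
  col 0: 7(7) + D(13) + 0 (carry in) = 20 → 4(4), carry out 1
  col 1: 3(3) + 8(8) + 1 (carry in) = 12 → C(12), carry out 0
  col 2: 9(9) + E(14) + 0 (carry in) = 23 → 7(7), carry out 1
  col 3: 0(0) + 0(0) + 1 (carry in) = 1 → 1(1), carry out 0
Reading digits MSB→LSB: 17C4
Strip leading zeros: 17C4
= 0x17C4


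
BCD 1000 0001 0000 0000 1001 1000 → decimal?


Each 4-bit group → digit:
  1000 → 8
  0001 → 1
  0000 → 0
  0000 → 0
  1001 → 9
  1000 → 8
= 810098


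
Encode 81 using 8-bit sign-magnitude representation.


Sign bit: 0 (positive)
Magnitude: 81 = 1010001
= 01010001


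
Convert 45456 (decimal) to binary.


Divide by 2 repeatedly:
45456 ÷ 2 = 22728 remainder 0
22728 ÷ 2 = 11364 remainder 0
11364 ÷ 2 = 5682 remainder 0
5682 ÷ 2 = 2841 remainder 0
2841 ÷ 2 = 1420 remainder 1
1420 ÷ 2 = 710 remainder 0
710 ÷ 2 = 355 remainder 0
355 ÷ 2 = 177 remainder 1
177 ÷ 2 = 88 remainder 1
88 ÷ 2 = 44 remainder 0
44 ÷ 2 = 22 remainder 0
22 ÷ 2 = 11 remainder 0
11 ÷ 2 = 5 remainder 1
5 ÷ 2 = 2 remainder 1
2 ÷ 2 = 1 remainder 0
1 ÷ 2 = 0 remainder 1
Reading remainders bottom-up:
= 1011000110010000


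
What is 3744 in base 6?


Divide by 6 repeatedly:
3744 ÷ 6 = 624 remainder 0
624 ÷ 6 = 104 remainder 0
104 ÷ 6 = 17 remainder 2
17 ÷ 6 = 2 remainder 5
2 ÷ 6 = 0 remainder 2
Reading remainders bottom-up:
= 25200


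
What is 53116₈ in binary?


Each octal digit → 3 binary bits:
  5 = 101
  3 = 011
  1 = 001
  1 = 001
  6 = 110
Concatenate: 101 011 001 001 110
= 101011001001110


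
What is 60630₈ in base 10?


Positional values:
Position 0: 0 × 8^0 = 0
Position 1: 3 × 8^1 = 24
Position 2: 6 × 8^2 = 384
Position 3: 0 × 8^3 = 0
Position 4: 6 × 8^4 = 24576
Sum = 0 + 24 + 384 + 0 + 24576
= 24984


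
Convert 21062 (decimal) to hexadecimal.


Divide by 16 repeatedly:
21062 ÷ 16 = 1316 remainder 6 (6)
1316 ÷ 16 = 82 remainder 4 (4)
82 ÷ 16 = 5 remainder 2 (2)
5 ÷ 16 = 0 remainder 5 (5)
Reading remainders bottom-up:
= 0x5246


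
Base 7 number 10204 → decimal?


Positional values (base 7):
  4 × 7^0 = 4 × 1 = 4
  0 × 7^1 = 0 × 7 = 0
  2 × 7^2 = 2 × 49 = 98
  0 × 7^3 = 0 × 343 = 0
  1 × 7^4 = 1 × 2401 = 2401
Sum = 4 + 0 + 98 + 0 + 2401
= 2503


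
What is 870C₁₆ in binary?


Each hex digit → 4 binary bits:
  8 = 1000
  7 = 0111
  0 = 0000
  C = 1100
Concatenate: 1000 0111 0000 1100
= 1000011100001100


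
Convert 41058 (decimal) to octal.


Divide by 8 repeatedly:
41058 ÷ 8 = 5132 remainder 2
5132 ÷ 8 = 641 remainder 4
641 ÷ 8 = 80 remainder 1
80 ÷ 8 = 10 remainder 0
10 ÷ 8 = 1 remainder 2
1 ÷ 8 = 0 remainder 1
Reading remainders bottom-up:
= 0o120142


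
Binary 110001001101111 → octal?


Group into 3-bit groups: 110001001101111
  110 = 6
  001 = 1
  001 = 1
  101 = 5
  111 = 7
= 0o61157


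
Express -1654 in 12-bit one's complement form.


Original: 011001110110
Invert all bits:
  bit 0: 0 → 1
  bit 1: 1 → 0
  bit 2: 1 → 0
  bit 3: 0 → 1
  bit 4: 0 → 1
  bit 5: 1 → 0
  bit 6: 1 → 0
  bit 7: 1 → 0
  bit 8: 0 → 1
  bit 9: 1 → 0
  bit 10: 1 → 0
  bit 11: 0 → 1
= 100110001001


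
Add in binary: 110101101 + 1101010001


Align and add column by column (LSB to MSB, carry propagating):
  00110101101
+ 01101010001
  -----------
  col 0: 1 + 1 + 0 (carry in) = 2 → bit 0, carry out 1
  col 1: 0 + 0 + 1 (carry in) = 1 → bit 1, carry out 0
  col 2: 1 + 0 + 0 (carry in) = 1 → bit 1, carry out 0
  col 3: 1 + 0 + 0 (carry in) = 1 → bit 1, carry out 0
  col 4: 0 + 1 + 0 (carry in) = 1 → bit 1, carry out 0
  col 5: 1 + 0 + 0 (carry in) = 1 → bit 1, carry out 0
  col 6: 0 + 1 + 0 (carry in) = 1 → bit 1, carry out 0
  col 7: 1 + 0 + 0 (carry in) = 1 → bit 1, carry out 0
  col 8: 1 + 1 + 0 (carry in) = 2 → bit 0, carry out 1
  col 9: 0 + 1 + 1 (carry in) = 2 → bit 0, carry out 1
  col 10: 0 + 0 + 1 (carry in) = 1 → bit 1, carry out 0
Reading bits MSB→LSB: 10011111110
Strip leading zeros: 10011111110
= 10011111110


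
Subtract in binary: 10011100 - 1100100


Align and subtract column by column (LSB to MSB, borrowing when needed):
  10011100
- 01100100
  --------
  col 0: (0 - 0 borrow-in) - 0 → 0 - 0 = 0, borrow out 0
  col 1: (0 - 0 borrow-in) - 0 → 0 - 0 = 0, borrow out 0
  col 2: (1 - 0 borrow-in) - 1 → 1 - 1 = 0, borrow out 0
  col 3: (1 - 0 borrow-in) - 0 → 1 - 0 = 1, borrow out 0
  col 4: (1 - 0 borrow-in) - 0 → 1 - 0 = 1, borrow out 0
  col 5: (0 - 0 borrow-in) - 1 → borrow from next column: (0+2) - 1 = 1, borrow out 1
  col 6: (0 - 1 borrow-in) - 1 → borrow from next column: (-1+2) - 1 = 0, borrow out 1
  col 7: (1 - 1 borrow-in) - 0 → 0 - 0 = 0, borrow out 0
Reading bits MSB→LSB: 00111000
Strip leading zeros: 111000
= 111000


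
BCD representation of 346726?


Each digit → 4-bit binary:
  3 → 0011
  4 → 0100
  6 → 0110
  7 → 0111
  2 → 0010
  6 → 0110
= 0011 0100 0110 0111 0010 0110


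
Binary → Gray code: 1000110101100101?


Binary: 1000110101100101
Gray code: G = B XOR (B >> 1)
B >> 1 = 0100011010110010
1000110101100101 XOR 0100011010110010:
  1 XOR 0 = 1
  0 XOR 1 = 1
  0 XOR 0 = 0
  0 XOR 0 = 0
  1 XOR 0 = 1
  1 XOR 1 = 0
  0 XOR 1 = 1
  1 XOR 0 = 1
  0 XOR 1 = 1
  1 XOR 0 = 1
  1 XOR 1 = 0
  0 XOR 1 = 1
  0 XOR 0 = 0
  1 XOR 0 = 1
  0 XOR 1 = 1
  1 XOR 0 = 1
= 1100101111010111


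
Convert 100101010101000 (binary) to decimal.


Positional values:
Bit 3: 1 × 2^3 = 8
Bit 5: 1 × 2^5 = 32
Bit 7: 1 × 2^7 = 128
Bit 9: 1 × 2^9 = 512
Bit 11: 1 × 2^11 = 2048
Bit 14: 1 × 2^14 = 16384
Sum = 8 + 32 + 128 + 512 + 2048 + 16384
= 19112


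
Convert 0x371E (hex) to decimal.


Positional values:
Position 0: E × 16^0 = 14 × 1 = 14
Position 1: 1 × 16^1 = 1 × 16 = 16
Position 2: 7 × 16^2 = 7 × 256 = 1792
Position 3: 3 × 16^3 = 3 × 4096 = 12288
Sum = 14 + 16 + 1792 + 12288
= 14110


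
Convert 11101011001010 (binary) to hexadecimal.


Group into 4-bit nibbles: 0011101011001010
  0011 = 3
  1010 = A
  1100 = C
  1010 = A
= 0x3ACA


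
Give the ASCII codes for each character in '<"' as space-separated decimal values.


String: '<"'  (2 characters)
Per-character ASCII lookup:
  '<': special character: '<' = 60
  '"': special character: '"' = 34
= 60 34


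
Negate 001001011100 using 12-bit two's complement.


Original: 001001011100
Step 1 - Invert all bits: 110110100011
Step 2 - Add 1: 110110100011 + 1
= 110110100100 (represents -604)


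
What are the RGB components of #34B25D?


Hex: #34B25D
R = 34₁₆ = 52
G = B2₁₆ = 178
B = 5D₁₆ = 93
= RGB(52, 178, 93)


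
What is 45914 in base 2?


Divide by 2 repeatedly:
45914 ÷ 2 = 22957 remainder 0
22957 ÷ 2 = 11478 remainder 1
11478 ÷ 2 = 5739 remainder 0
5739 ÷ 2 = 2869 remainder 1
2869 ÷ 2 = 1434 remainder 1
1434 ÷ 2 = 717 remainder 0
717 ÷ 2 = 358 remainder 1
358 ÷ 2 = 179 remainder 0
179 ÷ 2 = 89 remainder 1
89 ÷ 2 = 44 remainder 1
44 ÷ 2 = 22 remainder 0
22 ÷ 2 = 11 remainder 0
11 ÷ 2 = 5 remainder 1
5 ÷ 2 = 2 remainder 1
2 ÷ 2 = 1 remainder 0
1 ÷ 2 = 0 remainder 1
Reading remainders bottom-up:
= 1011001101011010


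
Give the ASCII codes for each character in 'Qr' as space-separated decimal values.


String: 'Qr'  (2 characters)
Per-character ASCII lookup:
  'Q': uppercase starts at 65: 'Q' = 65 + 16 = 81
  'r': lowercase starts at 97: 'r' = 97 + 17 = 114
= 81 114


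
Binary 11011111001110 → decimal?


Positional values:
Bit 1: 1 × 2^1 = 2
Bit 2: 1 × 2^2 = 4
Bit 3: 1 × 2^3 = 8
Bit 6: 1 × 2^6 = 64
Bit 7: 1 × 2^7 = 128
Bit 8: 1 × 2^8 = 256
Bit 9: 1 × 2^9 = 512
Bit 10: 1 × 2^10 = 1024
Bit 12: 1 × 2^12 = 4096
Bit 13: 1 × 2^13 = 8192
Sum = 2 + 4 + 8 + 64 + 128 + 256 + 512 + 1024 + 4096 + 8192
= 14286


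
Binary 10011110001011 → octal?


Group into 3-bit groups: 010011110001011
  010 = 2
  011 = 3
  110 = 6
  001 = 1
  011 = 3
= 0o23613


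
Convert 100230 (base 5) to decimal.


Positional values (base 5):
  0 × 5^0 = 0 × 1 = 0
  3 × 5^1 = 3 × 5 = 15
  2 × 5^2 = 2 × 25 = 50
  0 × 5^3 = 0 × 125 = 0
  0 × 5^4 = 0 × 625 = 0
  1 × 5^5 = 1 × 3125 = 3125
Sum = 0 + 15 + 50 + 0 + 0 + 3125
= 3190


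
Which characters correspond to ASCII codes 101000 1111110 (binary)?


Codes (binary): 101000 1111110
Per-code ASCII lookup:
  101000 = 40  (special character) → '('
  1111110 = 126  (special character) → '~'
= '(~'


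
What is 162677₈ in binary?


Each octal digit → 3 binary bits:
  1 = 001
  6 = 110
  2 = 010
  6 = 110
  7 = 111
  7 = 111
Concatenate: 001 110 010 110 111 111
= 001110010110111111


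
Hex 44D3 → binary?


Each hex digit → 4 binary bits:
  4 = 0100
  4 = 0100
  D = 1101
  3 = 0011
Concatenate: 0100 0100 1101 0011
= 0100010011010011


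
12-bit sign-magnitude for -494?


Sign bit: 1 (negative)
Magnitude: 494 = 00111101110
= 100111101110


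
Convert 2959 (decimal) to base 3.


Divide by 3 repeatedly:
2959 ÷ 3 = 986 remainder 1
986 ÷ 3 = 328 remainder 2
328 ÷ 3 = 109 remainder 1
109 ÷ 3 = 36 remainder 1
36 ÷ 3 = 12 remainder 0
12 ÷ 3 = 4 remainder 0
4 ÷ 3 = 1 remainder 1
1 ÷ 3 = 0 remainder 1
Reading remainders bottom-up:
= 11001121


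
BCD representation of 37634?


Each digit → 4-bit binary:
  3 → 0011
  7 → 0111
  6 → 0110
  3 → 0011
  4 → 0100
= 0011 0111 0110 0011 0100


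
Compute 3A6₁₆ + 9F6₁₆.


Align and add column by column (LSB to MSB, each column mod 16 with carry):
  03A6
+ 09F6
  ----
  col 0: 6(6) + 6(6) + 0 (carry in) = 12 → C(12), carry out 0
  col 1: A(10) + F(15) + 0 (carry in) = 25 → 9(9), carry out 1
  col 2: 3(3) + 9(9) + 1 (carry in) = 13 → D(13), carry out 0
  col 3: 0(0) + 0(0) + 0 (carry in) = 0 → 0(0), carry out 0
Reading digits MSB→LSB: 0D9C
Strip leading zeros: D9C
= 0xD9C


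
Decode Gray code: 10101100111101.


Gray code: 10101100111101
MSB stays the same: 1
Each subsequent bit = prev_binary XOR current_gray:
  B[1] = 1 XOR 0 = 1
  B[2] = 1 XOR 1 = 0
  B[3] = 0 XOR 0 = 0
  B[4] = 0 XOR 1 = 1
  B[5] = 1 XOR 1 = 0
  B[6] = 0 XOR 0 = 0
  B[7] = 0 XOR 0 = 0
  B[8] = 0 XOR 1 = 1
  B[9] = 1 XOR 1 = 0
  B[10] = 0 XOR 1 = 1
  B[11] = 1 XOR 1 = 0
  B[12] = 0 XOR 0 = 0
  B[13] = 0 XOR 1 = 1
= 11001000101001 (12841 decimal)


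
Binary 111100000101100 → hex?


Group into 4-bit nibbles: 0111100000101100
  0111 = 7
  1000 = 8
  0010 = 2
  1100 = C
= 0x782C


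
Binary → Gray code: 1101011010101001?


Binary: 1101011010101001
Gray code: G = B XOR (B >> 1)
B >> 1 = 0110101101010100
1101011010101001 XOR 0110101101010100:
  1 XOR 0 = 1
  1 XOR 1 = 0
  0 XOR 1 = 1
  1 XOR 0 = 1
  0 XOR 1 = 1
  1 XOR 0 = 1
  1 XOR 1 = 0
  0 XOR 1 = 1
  1 XOR 0 = 1
  0 XOR 1 = 1
  1 XOR 0 = 1
  0 XOR 1 = 1
  1 XOR 0 = 1
  0 XOR 1 = 1
  0 XOR 0 = 0
  1 XOR 0 = 1
= 1011110111111101


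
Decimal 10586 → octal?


Divide by 8 repeatedly:
10586 ÷ 8 = 1323 remainder 2
1323 ÷ 8 = 165 remainder 3
165 ÷ 8 = 20 remainder 5
20 ÷ 8 = 2 remainder 4
2 ÷ 8 = 0 remainder 2
Reading remainders bottom-up:
= 0o24532


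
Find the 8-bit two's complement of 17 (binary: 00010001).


Original: 00010001
Step 1 - Invert all bits: 11101110
Step 2 - Add 1: 11101110 + 1
= 11101111 (represents -17)


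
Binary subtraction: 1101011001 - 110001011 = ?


Align and subtract column by column (LSB to MSB, borrowing when needed):
  1101011001
- 0110001011
  ----------
  col 0: (1 - 0 borrow-in) - 1 → 1 - 1 = 0, borrow out 0
  col 1: (0 - 0 borrow-in) - 1 → borrow from next column: (0+2) - 1 = 1, borrow out 1
  col 2: (0 - 1 borrow-in) - 0 → borrow from next column: (-1+2) - 0 = 1, borrow out 1
  col 3: (1 - 1 borrow-in) - 1 → borrow from next column: (0+2) - 1 = 1, borrow out 1
  col 4: (1 - 1 borrow-in) - 0 → 0 - 0 = 0, borrow out 0
  col 5: (0 - 0 borrow-in) - 0 → 0 - 0 = 0, borrow out 0
  col 6: (1 - 0 borrow-in) - 0 → 1 - 0 = 1, borrow out 0
  col 7: (0 - 0 borrow-in) - 1 → borrow from next column: (0+2) - 1 = 1, borrow out 1
  col 8: (1 - 1 borrow-in) - 1 → borrow from next column: (0+2) - 1 = 1, borrow out 1
  col 9: (1 - 1 borrow-in) - 0 → 0 - 0 = 0, borrow out 0
Reading bits MSB→LSB: 0111001110
Strip leading zeros: 111001110
= 111001110


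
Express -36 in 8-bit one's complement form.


Original: 00100100
Invert all bits:
  bit 0: 0 → 1
  bit 1: 0 → 1
  bit 2: 1 → 0
  bit 3: 0 → 1
  bit 4: 0 → 1
  bit 5: 1 → 0
  bit 6: 0 → 1
  bit 7: 0 → 1
= 11011011


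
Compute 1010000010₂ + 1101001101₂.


Align and add column by column (LSB to MSB, carry propagating):
  01010000010
+ 01101001101
  -----------
  col 0: 0 + 1 + 0 (carry in) = 1 → bit 1, carry out 0
  col 1: 1 + 0 + 0 (carry in) = 1 → bit 1, carry out 0
  col 2: 0 + 1 + 0 (carry in) = 1 → bit 1, carry out 0
  col 3: 0 + 1 + 0 (carry in) = 1 → bit 1, carry out 0
  col 4: 0 + 0 + 0 (carry in) = 0 → bit 0, carry out 0
  col 5: 0 + 0 + 0 (carry in) = 0 → bit 0, carry out 0
  col 6: 0 + 1 + 0 (carry in) = 1 → bit 1, carry out 0
  col 7: 1 + 0 + 0 (carry in) = 1 → bit 1, carry out 0
  col 8: 0 + 1 + 0 (carry in) = 1 → bit 1, carry out 0
  col 9: 1 + 1 + 0 (carry in) = 2 → bit 0, carry out 1
  col 10: 0 + 0 + 1 (carry in) = 1 → bit 1, carry out 0
Reading bits MSB→LSB: 10111001111
Strip leading zeros: 10111001111
= 10111001111


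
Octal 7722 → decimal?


Positional values:
Position 0: 2 × 8^0 = 2
Position 1: 2 × 8^1 = 16
Position 2: 7 × 8^2 = 448
Position 3: 7 × 8^3 = 3584
Sum = 2 + 16 + 448 + 3584
= 4050


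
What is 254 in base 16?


Divide by 16 repeatedly:
254 ÷ 16 = 15 remainder 14 (E)
15 ÷ 16 = 0 remainder 15 (F)
Reading remainders bottom-up:
= 0xFE


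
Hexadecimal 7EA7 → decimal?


Positional values:
Position 0: 7 × 16^0 = 7 × 1 = 7
Position 1: A × 16^1 = 10 × 16 = 160
Position 2: E × 16^2 = 14 × 256 = 3584
Position 3: 7 × 16^3 = 7 × 4096 = 28672
Sum = 7 + 160 + 3584 + 28672
= 32423


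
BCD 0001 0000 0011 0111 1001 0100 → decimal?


Each 4-bit group → digit:
  0001 → 1
  0000 → 0
  0011 → 3
  0111 → 7
  1001 → 9
  0100 → 4
= 103794


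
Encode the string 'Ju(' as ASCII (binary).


String: 'Ju('  (3 characters)
Per-character ASCII lookup:
  'J': uppercase starts at 65: 'J' = 65 + 9 = 74 → 1001010
  'u': lowercase starts at 97: 'u' = 97 + 20 = 117 → 1110101
  '(': special character: '(' = 40 → 101000
= 1001010 1110101 101000


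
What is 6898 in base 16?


Divide by 16 repeatedly:
6898 ÷ 16 = 431 remainder 2 (2)
431 ÷ 16 = 26 remainder 15 (F)
26 ÷ 16 = 1 remainder 10 (A)
1 ÷ 16 = 0 remainder 1 (1)
Reading remainders bottom-up:
= 0x1AF2


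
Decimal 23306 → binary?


Divide by 2 repeatedly:
23306 ÷ 2 = 11653 remainder 0
11653 ÷ 2 = 5826 remainder 1
5826 ÷ 2 = 2913 remainder 0
2913 ÷ 2 = 1456 remainder 1
1456 ÷ 2 = 728 remainder 0
728 ÷ 2 = 364 remainder 0
364 ÷ 2 = 182 remainder 0
182 ÷ 2 = 91 remainder 0
91 ÷ 2 = 45 remainder 1
45 ÷ 2 = 22 remainder 1
22 ÷ 2 = 11 remainder 0
11 ÷ 2 = 5 remainder 1
5 ÷ 2 = 2 remainder 1
2 ÷ 2 = 1 remainder 0
1 ÷ 2 = 0 remainder 1
Reading remainders bottom-up:
= 101101100001010


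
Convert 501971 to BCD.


Each digit → 4-bit binary:
  5 → 0101
  0 → 0000
  1 → 0001
  9 → 1001
  7 → 0111
  1 → 0001
= 0101 0000 0001 1001 0111 0001


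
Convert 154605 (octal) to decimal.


Positional values:
Position 0: 5 × 8^0 = 5
Position 1: 0 × 8^1 = 0
Position 2: 6 × 8^2 = 384
Position 3: 4 × 8^3 = 2048
Position 4: 5 × 8^4 = 20480
Position 5: 1 × 8^5 = 32768
Sum = 5 + 0 + 384 + 2048 + 20480 + 32768
= 55685


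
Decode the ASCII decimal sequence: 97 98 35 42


Codes (decimal): 97 98 35 42
Per-code ASCII lookup:
  97  (range 97-122: lowercase, 97 - 97 = 0) → 'a'
  98  (range 97-122: lowercase, 98 - 97 = 1) → 'b'
  35  (special character) → '#'
  42  (special character) → '*'
= 'ab#*'


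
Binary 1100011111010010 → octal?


Group into 3-bit groups: 001100011111010010
  001 = 1
  100 = 4
  011 = 3
  111 = 7
  010 = 2
  010 = 2
= 0o143722


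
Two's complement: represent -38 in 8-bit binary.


Original: 00100110
Step 1 - Invert all bits: 11011001
Step 2 - Add 1: 11011001 + 1
= 11011010 (represents -38)


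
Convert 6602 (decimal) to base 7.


Divide by 7 repeatedly:
6602 ÷ 7 = 943 remainder 1
943 ÷ 7 = 134 remainder 5
134 ÷ 7 = 19 remainder 1
19 ÷ 7 = 2 remainder 5
2 ÷ 7 = 0 remainder 2
Reading remainders bottom-up:
= 25151


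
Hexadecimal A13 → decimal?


Positional values:
Position 0: 3 × 16^0 = 3 × 1 = 3
Position 1: 1 × 16^1 = 1 × 16 = 16
Position 2: A × 16^2 = 10 × 256 = 2560
Sum = 3 + 16 + 2560
= 2579


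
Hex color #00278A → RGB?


Hex: #00278A
R = 00₁₆ = 0
G = 27₁₆ = 39
B = 8A₁₆ = 138
= RGB(0, 39, 138)


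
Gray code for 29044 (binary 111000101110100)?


Binary: 111000101110100
Gray code: G = B XOR (B >> 1)
B >> 1 = 011100010111010
111000101110100 XOR 011100010111010:
  1 XOR 0 = 1
  1 XOR 1 = 0
  1 XOR 1 = 0
  0 XOR 1 = 1
  0 XOR 0 = 0
  0 XOR 0 = 0
  1 XOR 0 = 1
  0 XOR 1 = 1
  1 XOR 0 = 1
  1 XOR 1 = 0
  1 XOR 1 = 0
  0 XOR 1 = 1
  1 XOR 0 = 1
  0 XOR 1 = 1
  0 XOR 0 = 0
= 100100111001110


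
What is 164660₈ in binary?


Each octal digit → 3 binary bits:
  1 = 001
  6 = 110
  4 = 100
  6 = 110
  6 = 110
  0 = 000
Concatenate: 001 110 100 110 110 000
= 001110100110110000


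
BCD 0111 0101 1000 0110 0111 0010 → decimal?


Each 4-bit group → digit:
  0111 → 7
  0101 → 5
  1000 → 8
  0110 → 6
  0111 → 7
  0010 → 2
= 758672


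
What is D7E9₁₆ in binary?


Each hex digit → 4 binary bits:
  D = 1101
  7 = 0111
  E = 1110
  9 = 1001
Concatenate: 1101 0111 1110 1001
= 1101011111101001


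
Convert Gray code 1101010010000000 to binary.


Gray code: 1101010010000000
MSB stays the same: 1
Each subsequent bit = prev_binary XOR current_gray:
  B[1] = 1 XOR 1 = 0
  B[2] = 0 XOR 0 = 0
  B[3] = 0 XOR 1 = 1
  B[4] = 1 XOR 0 = 1
  B[5] = 1 XOR 1 = 0
  B[6] = 0 XOR 0 = 0
  B[7] = 0 XOR 0 = 0
  B[8] = 0 XOR 1 = 1
  B[9] = 1 XOR 0 = 1
  B[10] = 1 XOR 0 = 1
  B[11] = 1 XOR 0 = 1
  B[12] = 1 XOR 0 = 1
  B[13] = 1 XOR 0 = 1
  B[14] = 1 XOR 0 = 1
  B[15] = 1 XOR 0 = 1
= 1001100011111111 (39167 decimal)


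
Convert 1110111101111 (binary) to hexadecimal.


Group into 4-bit nibbles: 0001110111101111
  0001 = 1
  1101 = D
  1110 = E
  1111 = F
= 0x1DEF


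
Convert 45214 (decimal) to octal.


Divide by 8 repeatedly:
45214 ÷ 8 = 5651 remainder 6
5651 ÷ 8 = 706 remainder 3
706 ÷ 8 = 88 remainder 2
88 ÷ 8 = 11 remainder 0
11 ÷ 8 = 1 remainder 3
1 ÷ 8 = 0 remainder 1
Reading remainders bottom-up:
= 0o130236


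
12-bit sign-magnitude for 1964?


Sign bit: 0 (positive)
Magnitude: 1964 = 11110101100
= 011110101100


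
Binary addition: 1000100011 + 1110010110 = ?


Align and add column by column (LSB to MSB, carry propagating):
  01000100011
+ 01110010110
  -----------
  col 0: 1 + 0 + 0 (carry in) = 1 → bit 1, carry out 0
  col 1: 1 + 1 + 0 (carry in) = 2 → bit 0, carry out 1
  col 2: 0 + 1 + 1 (carry in) = 2 → bit 0, carry out 1
  col 3: 0 + 0 + 1 (carry in) = 1 → bit 1, carry out 0
  col 4: 0 + 1 + 0 (carry in) = 1 → bit 1, carry out 0
  col 5: 1 + 0 + 0 (carry in) = 1 → bit 1, carry out 0
  col 6: 0 + 0 + 0 (carry in) = 0 → bit 0, carry out 0
  col 7: 0 + 1 + 0 (carry in) = 1 → bit 1, carry out 0
  col 8: 0 + 1 + 0 (carry in) = 1 → bit 1, carry out 0
  col 9: 1 + 1 + 0 (carry in) = 2 → bit 0, carry out 1
  col 10: 0 + 0 + 1 (carry in) = 1 → bit 1, carry out 0
Reading bits MSB→LSB: 10110111001
Strip leading zeros: 10110111001
= 10110111001


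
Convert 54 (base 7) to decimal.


Positional values (base 7):
  4 × 7^0 = 4 × 1 = 4
  5 × 7^1 = 5 × 7 = 35
Sum = 4 + 35
= 39


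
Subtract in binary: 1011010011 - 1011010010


Align and subtract column by column (LSB to MSB, borrowing when needed):
  1011010011
- 1011010010
  ----------
  col 0: (1 - 0 borrow-in) - 0 → 1 - 0 = 1, borrow out 0
  col 1: (1 - 0 borrow-in) - 1 → 1 - 1 = 0, borrow out 0
  col 2: (0 - 0 borrow-in) - 0 → 0 - 0 = 0, borrow out 0
  col 3: (0 - 0 borrow-in) - 0 → 0 - 0 = 0, borrow out 0
  col 4: (1 - 0 borrow-in) - 1 → 1 - 1 = 0, borrow out 0
  col 5: (0 - 0 borrow-in) - 0 → 0 - 0 = 0, borrow out 0
  col 6: (1 - 0 borrow-in) - 1 → 1 - 1 = 0, borrow out 0
  col 7: (1 - 0 borrow-in) - 1 → 1 - 1 = 0, borrow out 0
  col 8: (0 - 0 borrow-in) - 0 → 0 - 0 = 0, borrow out 0
  col 9: (1 - 0 borrow-in) - 1 → 1 - 1 = 0, borrow out 0
Reading bits MSB→LSB: 0000000001
Strip leading zeros: 1
= 1


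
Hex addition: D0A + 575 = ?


Align and add column by column (LSB to MSB, each column mod 16 with carry):
  0D0A
+ 0575
  ----
  col 0: A(10) + 5(5) + 0 (carry in) = 15 → F(15), carry out 0
  col 1: 0(0) + 7(7) + 0 (carry in) = 7 → 7(7), carry out 0
  col 2: D(13) + 5(5) + 0 (carry in) = 18 → 2(2), carry out 1
  col 3: 0(0) + 0(0) + 1 (carry in) = 1 → 1(1), carry out 0
Reading digits MSB→LSB: 127F
Strip leading zeros: 127F
= 0x127F


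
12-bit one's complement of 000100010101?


Original: 000100010101
Invert all bits:
  bit 0: 0 → 1
  bit 1: 0 → 1
  bit 2: 0 → 1
  bit 3: 1 → 0
  bit 4: 0 → 1
  bit 5: 0 → 1
  bit 6: 0 → 1
  bit 7: 1 → 0
  bit 8: 0 → 1
  bit 9: 1 → 0
  bit 10: 0 → 1
  bit 11: 1 → 0
= 111011101010


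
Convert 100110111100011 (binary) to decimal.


Positional values:
Bit 0: 1 × 2^0 = 1
Bit 1: 1 × 2^1 = 2
Bit 5: 1 × 2^5 = 32
Bit 6: 1 × 2^6 = 64
Bit 7: 1 × 2^7 = 128
Bit 8: 1 × 2^8 = 256
Bit 10: 1 × 2^10 = 1024
Bit 11: 1 × 2^11 = 2048
Bit 14: 1 × 2^14 = 16384
Sum = 1 + 2 + 32 + 64 + 128 + 256 + 1024 + 2048 + 16384
= 19939


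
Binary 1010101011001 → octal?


Group into 3-bit groups: 001010101011001
  001 = 1
  010 = 2
  101 = 5
  011 = 3
  001 = 1
= 0o12531


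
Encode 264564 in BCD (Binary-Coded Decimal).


Each digit → 4-bit binary:
  2 → 0010
  6 → 0110
  4 → 0100
  5 → 0101
  6 → 0110
  4 → 0100
= 0010 0110 0100 0101 0110 0100


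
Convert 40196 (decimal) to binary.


Divide by 2 repeatedly:
40196 ÷ 2 = 20098 remainder 0
20098 ÷ 2 = 10049 remainder 0
10049 ÷ 2 = 5024 remainder 1
5024 ÷ 2 = 2512 remainder 0
2512 ÷ 2 = 1256 remainder 0
1256 ÷ 2 = 628 remainder 0
628 ÷ 2 = 314 remainder 0
314 ÷ 2 = 157 remainder 0
157 ÷ 2 = 78 remainder 1
78 ÷ 2 = 39 remainder 0
39 ÷ 2 = 19 remainder 1
19 ÷ 2 = 9 remainder 1
9 ÷ 2 = 4 remainder 1
4 ÷ 2 = 2 remainder 0
2 ÷ 2 = 1 remainder 0
1 ÷ 2 = 0 remainder 1
Reading remainders bottom-up:
= 1001110100000100


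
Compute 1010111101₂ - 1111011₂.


Align and subtract column by column (LSB to MSB, borrowing when needed):
  1010111101
- 0001111011
  ----------
  col 0: (1 - 0 borrow-in) - 1 → 1 - 1 = 0, borrow out 0
  col 1: (0 - 0 borrow-in) - 1 → borrow from next column: (0+2) - 1 = 1, borrow out 1
  col 2: (1 - 1 borrow-in) - 0 → 0 - 0 = 0, borrow out 0
  col 3: (1 - 0 borrow-in) - 1 → 1 - 1 = 0, borrow out 0
  col 4: (1 - 0 borrow-in) - 1 → 1 - 1 = 0, borrow out 0
  col 5: (1 - 0 borrow-in) - 1 → 1 - 1 = 0, borrow out 0
  col 6: (0 - 0 borrow-in) - 1 → borrow from next column: (0+2) - 1 = 1, borrow out 1
  col 7: (1 - 1 borrow-in) - 0 → 0 - 0 = 0, borrow out 0
  col 8: (0 - 0 borrow-in) - 0 → 0 - 0 = 0, borrow out 0
  col 9: (1 - 0 borrow-in) - 0 → 1 - 0 = 1, borrow out 0
Reading bits MSB→LSB: 1001000010
Strip leading zeros: 1001000010
= 1001000010


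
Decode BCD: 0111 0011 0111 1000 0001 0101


Each 4-bit group → digit:
  0111 → 7
  0011 → 3
  0111 → 7
  1000 → 8
  0001 → 1
  0101 → 5
= 737815


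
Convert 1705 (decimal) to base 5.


Divide by 5 repeatedly:
1705 ÷ 5 = 341 remainder 0
341 ÷ 5 = 68 remainder 1
68 ÷ 5 = 13 remainder 3
13 ÷ 5 = 2 remainder 3
2 ÷ 5 = 0 remainder 2
Reading remainders bottom-up:
= 23310


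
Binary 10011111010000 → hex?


Group into 4-bit nibbles: 0010011111010000
  0010 = 2
  0111 = 7
  1101 = D
  0000 = 0
= 0x27D0


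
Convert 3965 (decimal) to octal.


Divide by 8 repeatedly:
3965 ÷ 8 = 495 remainder 5
495 ÷ 8 = 61 remainder 7
61 ÷ 8 = 7 remainder 5
7 ÷ 8 = 0 remainder 7
Reading remainders bottom-up:
= 0o7575


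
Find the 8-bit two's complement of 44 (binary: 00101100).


Original: 00101100
Step 1 - Invert all bits: 11010011
Step 2 - Add 1: 11010011 + 1
= 11010100 (represents -44)


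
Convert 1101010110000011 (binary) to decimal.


Positional values:
Bit 0: 1 × 2^0 = 1
Bit 1: 1 × 2^1 = 2
Bit 7: 1 × 2^7 = 128
Bit 8: 1 × 2^8 = 256
Bit 10: 1 × 2^10 = 1024
Bit 12: 1 × 2^12 = 4096
Bit 14: 1 × 2^14 = 16384
Bit 15: 1 × 2^15 = 32768
Sum = 1 + 2 + 128 + 256 + 1024 + 4096 + 16384 + 32768
= 54659


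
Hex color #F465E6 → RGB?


Hex: #F465E6
R = F4₁₆ = 244
G = 65₁₆ = 101
B = E6₁₆ = 230
= RGB(244, 101, 230)


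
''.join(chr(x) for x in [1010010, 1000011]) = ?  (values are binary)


Codes (binary): 1010010 1000011
Per-code ASCII lookup:
  1010010 = 82  (range 65-90: uppercase, 82 - 65 = 17) → 'R'
  1000011 = 67  (range 65-90: uppercase, 67 - 65 = 2) → 'C'
= 'RC'


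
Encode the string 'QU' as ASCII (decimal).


String: 'QU'  (2 characters)
Per-character ASCII lookup:
  'Q': uppercase starts at 65: 'Q' = 65 + 16 = 81
  'U': uppercase starts at 65: 'U' = 65 + 20 = 85
= 81 85


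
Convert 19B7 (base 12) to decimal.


Positional values (base 12):
  7 × 12^0 = 7 × 1 = 7
  B × 12^1 = 11 × 12 = 132
  9 × 12^2 = 9 × 144 = 1296
  1 × 12^3 = 1 × 1728 = 1728
Sum = 7 + 132 + 1296 + 1728
= 3163


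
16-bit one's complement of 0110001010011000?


Original: 0110001010011000
Invert all bits:
  bit 0: 0 → 1
  bit 1: 1 → 0
  bit 2: 1 → 0
  bit 3: 0 → 1
  bit 4: 0 → 1
  bit 5: 0 → 1
  bit 6: 1 → 0
  bit 7: 0 → 1
  bit 8: 1 → 0
  bit 9: 0 → 1
  bit 10: 0 → 1
  bit 11: 1 → 0
  bit 12: 1 → 0
  bit 13: 0 → 1
  bit 14: 0 → 1
  bit 15: 0 → 1
= 1001110101100111


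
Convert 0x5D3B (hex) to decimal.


Positional values:
Position 0: B × 16^0 = 11 × 1 = 11
Position 1: 3 × 16^1 = 3 × 16 = 48
Position 2: D × 16^2 = 13 × 256 = 3328
Position 3: 5 × 16^3 = 5 × 4096 = 20480
Sum = 11 + 48 + 3328 + 20480
= 23867


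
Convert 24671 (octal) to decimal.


Positional values:
Position 0: 1 × 8^0 = 1
Position 1: 7 × 8^1 = 56
Position 2: 6 × 8^2 = 384
Position 3: 4 × 8^3 = 2048
Position 4: 2 × 8^4 = 8192
Sum = 1 + 56 + 384 + 2048 + 8192
= 10681


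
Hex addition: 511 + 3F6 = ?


Align and add column by column (LSB to MSB, each column mod 16 with carry):
  0511
+ 03F6
  ----
  col 0: 1(1) + 6(6) + 0 (carry in) = 7 → 7(7), carry out 0
  col 1: 1(1) + F(15) + 0 (carry in) = 16 → 0(0), carry out 1
  col 2: 5(5) + 3(3) + 1 (carry in) = 9 → 9(9), carry out 0
  col 3: 0(0) + 0(0) + 0 (carry in) = 0 → 0(0), carry out 0
Reading digits MSB→LSB: 0907
Strip leading zeros: 907
= 0x907


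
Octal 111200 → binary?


Each octal digit → 3 binary bits:
  1 = 001
  1 = 001
  1 = 001
  2 = 010
  0 = 000
  0 = 000
Concatenate: 001 001 001 010 000 000
= 001001001010000000


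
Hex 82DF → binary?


Each hex digit → 4 binary bits:
  8 = 1000
  2 = 0010
  D = 1101
  F = 1111
Concatenate: 1000 0010 1101 1111
= 1000001011011111


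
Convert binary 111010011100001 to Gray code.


Binary: 111010011100001
Gray code: G = B XOR (B >> 1)
B >> 1 = 011101001110000
111010011100001 XOR 011101001110000:
  1 XOR 0 = 1
  1 XOR 1 = 0
  1 XOR 1 = 0
  0 XOR 1 = 1
  1 XOR 0 = 1
  0 XOR 1 = 1
  0 XOR 0 = 0
  1 XOR 0 = 1
  1 XOR 1 = 0
  1 XOR 1 = 0
  0 XOR 1 = 1
  0 XOR 0 = 0
  0 XOR 0 = 0
  0 XOR 0 = 0
  1 XOR 0 = 1
= 100111010010001


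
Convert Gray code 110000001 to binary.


Gray code: 110000001
MSB stays the same: 1
Each subsequent bit = prev_binary XOR current_gray:
  B[1] = 1 XOR 1 = 0
  B[2] = 0 XOR 0 = 0
  B[3] = 0 XOR 0 = 0
  B[4] = 0 XOR 0 = 0
  B[5] = 0 XOR 0 = 0
  B[6] = 0 XOR 0 = 0
  B[7] = 0 XOR 0 = 0
  B[8] = 0 XOR 1 = 1
= 100000001 (257 decimal)


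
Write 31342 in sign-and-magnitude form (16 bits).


Sign bit: 0 (positive)
Magnitude: 31342 = 111101001101110
= 0111101001101110


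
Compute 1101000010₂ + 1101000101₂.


Align and add column by column (LSB to MSB, carry propagating):
  01101000010
+ 01101000101
  -----------
  col 0: 0 + 1 + 0 (carry in) = 1 → bit 1, carry out 0
  col 1: 1 + 0 + 0 (carry in) = 1 → bit 1, carry out 0
  col 2: 0 + 1 + 0 (carry in) = 1 → bit 1, carry out 0
  col 3: 0 + 0 + 0 (carry in) = 0 → bit 0, carry out 0
  col 4: 0 + 0 + 0 (carry in) = 0 → bit 0, carry out 0
  col 5: 0 + 0 + 0 (carry in) = 0 → bit 0, carry out 0
  col 6: 1 + 1 + 0 (carry in) = 2 → bit 0, carry out 1
  col 7: 0 + 0 + 1 (carry in) = 1 → bit 1, carry out 0
  col 8: 1 + 1 + 0 (carry in) = 2 → bit 0, carry out 1
  col 9: 1 + 1 + 1 (carry in) = 3 → bit 1, carry out 1
  col 10: 0 + 0 + 1 (carry in) = 1 → bit 1, carry out 0
Reading bits MSB→LSB: 11010000111
Strip leading zeros: 11010000111
= 11010000111


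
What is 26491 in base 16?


Divide by 16 repeatedly:
26491 ÷ 16 = 1655 remainder 11 (B)
1655 ÷ 16 = 103 remainder 7 (7)
103 ÷ 16 = 6 remainder 7 (7)
6 ÷ 16 = 0 remainder 6 (6)
Reading remainders bottom-up:
= 0x677B


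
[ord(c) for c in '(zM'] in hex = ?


String: '(zM'  (3 characters)
Per-character ASCII lookup:
  '(': special character: '(' = 40 → 0x28
  'z': lowercase starts at 97: 'z' = 97 + 25 = 122 → 0x7A
  'M': uppercase starts at 65: 'M' = 65 + 12 = 77 → 0x4D
= 0x28 0x7A 0x4D


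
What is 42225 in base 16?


Divide by 16 repeatedly:
42225 ÷ 16 = 2639 remainder 1 (1)
2639 ÷ 16 = 164 remainder 15 (F)
164 ÷ 16 = 10 remainder 4 (4)
10 ÷ 16 = 0 remainder 10 (A)
Reading remainders bottom-up:
= 0xA4F1


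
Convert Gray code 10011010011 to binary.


Gray code: 10011010011
MSB stays the same: 1
Each subsequent bit = prev_binary XOR current_gray:
  B[1] = 1 XOR 0 = 1
  B[2] = 1 XOR 0 = 1
  B[3] = 1 XOR 1 = 0
  B[4] = 0 XOR 1 = 1
  B[5] = 1 XOR 0 = 1
  B[6] = 1 XOR 1 = 0
  B[7] = 0 XOR 0 = 0
  B[8] = 0 XOR 0 = 0
  B[9] = 0 XOR 1 = 1
  B[10] = 1 XOR 1 = 0
= 11101100010 (1890 decimal)


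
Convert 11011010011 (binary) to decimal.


Positional values:
Bit 0: 1 × 2^0 = 1
Bit 1: 1 × 2^1 = 2
Bit 4: 1 × 2^4 = 16
Bit 6: 1 × 2^6 = 64
Bit 7: 1 × 2^7 = 128
Bit 9: 1 × 2^9 = 512
Bit 10: 1 × 2^10 = 1024
Sum = 1 + 2 + 16 + 64 + 128 + 512 + 1024
= 1747


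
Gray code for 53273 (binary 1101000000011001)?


Binary: 1101000000011001
Gray code: G = B XOR (B >> 1)
B >> 1 = 0110100000001100
1101000000011001 XOR 0110100000001100:
  1 XOR 0 = 1
  1 XOR 1 = 0
  0 XOR 1 = 1
  1 XOR 0 = 1
  0 XOR 1 = 1
  0 XOR 0 = 0
  0 XOR 0 = 0
  0 XOR 0 = 0
  0 XOR 0 = 0
  0 XOR 0 = 0
  0 XOR 0 = 0
  1 XOR 0 = 1
  1 XOR 1 = 0
  0 XOR 1 = 1
  0 XOR 0 = 0
  1 XOR 0 = 1
= 1011100000010101


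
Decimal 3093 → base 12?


Divide by 12 repeatedly:
3093 ÷ 12 = 257 remainder 9
257 ÷ 12 = 21 remainder 5
21 ÷ 12 = 1 remainder 9
1 ÷ 12 = 0 remainder 1
Reading remainders bottom-up:
= 1959


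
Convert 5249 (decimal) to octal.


Divide by 8 repeatedly:
5249 ÷ 8 = 656 remainder 1
656 ÷ 8 = 82 remainder 0
82 ÷ 8 = 10 remainder 2
10 ÷ 8 = 1 remainder 2
1 ÷ 8 = 0 remainder 1
Reading remainders bottom-up:
= 0o12201
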